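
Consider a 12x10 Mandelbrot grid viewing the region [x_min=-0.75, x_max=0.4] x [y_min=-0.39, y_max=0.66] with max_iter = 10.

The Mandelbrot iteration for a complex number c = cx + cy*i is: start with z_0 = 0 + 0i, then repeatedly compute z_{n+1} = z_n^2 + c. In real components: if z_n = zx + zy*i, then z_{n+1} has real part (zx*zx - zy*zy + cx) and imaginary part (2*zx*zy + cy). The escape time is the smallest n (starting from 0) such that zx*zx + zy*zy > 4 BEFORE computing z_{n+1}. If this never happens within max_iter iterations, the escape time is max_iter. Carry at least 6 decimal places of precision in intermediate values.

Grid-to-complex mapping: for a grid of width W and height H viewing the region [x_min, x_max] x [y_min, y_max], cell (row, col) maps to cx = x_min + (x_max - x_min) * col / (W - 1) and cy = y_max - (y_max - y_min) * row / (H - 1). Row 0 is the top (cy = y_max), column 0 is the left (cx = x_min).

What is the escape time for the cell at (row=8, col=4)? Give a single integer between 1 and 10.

z_0 = 0 + 0i, c = -0.3318 + -0.2733i
Iter 1: z = -0.3318 + -0.2733i, |z|^2 = 0.1848
Iter 2: z = -0.2964 + -0.0919i, |z|^2 = 0.0963
Iter 3: z = -0.2524 + -0.2188i, |z|^2 = 0.1116
Iter 4: z = -0.3160 + -0.1629i, |z|^2 = 0.1264
Iter 5: z = -0.2585 + -0.1704i, |z|^2 = 0.0959
Iter 6: z = -0.2940 + -0.1852i, |z|^2 = 0.1208
Iter 7: z = -0.2797 + -0.1644i, |z|^2 = 0.1052
Iter 8: z = -0.2806 + -0.1814i, |z|^2 = 0.1116
Iter 9: z = -0.2860 + -0.1715i, |z|^2 = 0.1112

Answer: 10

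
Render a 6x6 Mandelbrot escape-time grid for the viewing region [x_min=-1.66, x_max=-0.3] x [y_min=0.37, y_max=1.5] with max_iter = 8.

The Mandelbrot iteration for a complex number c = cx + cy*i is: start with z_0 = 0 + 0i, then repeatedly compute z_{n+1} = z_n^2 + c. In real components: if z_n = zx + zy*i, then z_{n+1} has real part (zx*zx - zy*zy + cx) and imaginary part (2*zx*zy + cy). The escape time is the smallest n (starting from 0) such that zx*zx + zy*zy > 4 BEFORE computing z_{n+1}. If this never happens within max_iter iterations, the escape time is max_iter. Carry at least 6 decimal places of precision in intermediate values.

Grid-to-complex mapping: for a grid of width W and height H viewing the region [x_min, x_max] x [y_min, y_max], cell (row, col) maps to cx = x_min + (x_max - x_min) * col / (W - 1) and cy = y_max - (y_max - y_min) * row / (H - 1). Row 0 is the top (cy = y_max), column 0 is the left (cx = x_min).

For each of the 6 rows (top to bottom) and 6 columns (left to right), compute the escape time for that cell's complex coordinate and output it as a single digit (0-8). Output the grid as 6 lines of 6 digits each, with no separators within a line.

(row=0, col=0): c = -1.6600 + 1.5000i → escape time 1
(row=0, col=1): c = -1.3880 + 1.5000i → escape time 1
(row=0, col=2): c = -1.1160 + 1.5000i → escape time 2
(row=0, col=3): c = -0.8440 + 1.5000i → escape time 2
(row=0, col=4): c = -0.5720 + 1.5000i → escape time 2
(row=0, col=5): c = -0.3000 + 1.5000i → escape time 2
(row=1, col=0): c = -1.6600 + 1.2740i → escape time 1
(row=1, col=1): c = -1.3880 + 1.2740i → escape time 2
(row=1, col=2): c = -1.1160 + 1.2740i → escape time 2
(row=1, col=3): c = -0.8440 + 1.2740i → escape time 3
(row=1, col=4): c = -0.5720 + 1.2740i → escape time 3
(row=1, col=5): c = -0.3000 + 1.2740i → escape time 3
(row=2, col=0): c = -1.6600 + 1.0480i → escape time 2
(row=2, col=1): c = -1.3880 + 1.0480i → escape time 3
(row=2, col=2): c = -1.1160 + 1.0480i → escape time 3
(row=2, col=3): c = -0.8440 + 1.0480i → escape time 3
(row=2, col=4): c = -0.5720 + 1.0480i → escape time 4
(row=2, col=5): c = -0.3000 + 1.0480i → escape time 5
(row=3, col=0): c = -1.6600 + 0.8220i → escape time 3
(row=3, col=1): c = -1.3880 + 0.8220i → escape time 3
(row=3, col=2): c = -1.1160 + 0.8220i → escape time 3
(row=3, col=3): c = -0.8440 + 0.8220i → escape time 4
(row=3, col=4): c = -0.5720 + 0.8220i → escape time 4
(row=3, col=5): c = -0.3000 + 0.8220i → escape time 8
(row=4, col=0): c = -1.6600 + 0.5960i → escape time 3
(row=4, col=1): c = -1.3880 + 0.5960i → escape time 3
(row=4, col=2): c = -1.1160 + 0.5960i → escape time 4
(row=4, col=3): c = -0.8440 + 0.5960i → escape time 5
(row=4, col=4): c = -0.5720 + 0.5960i → escape time 8
(row=4, col=5): c = -0.3000 + 0.5960i → escape time 8
(row=5, col=0): c = -1.6600 + 0.3700i → escape time 4
(row=5, col=1): c = -1.3880 + 0.3700i → escape time 5
(row=5, col=2): c = -1.1160 + 0.3700i → escape time 7
(row=5, col=3): c = -0.8440 + 0.3700i → escape time 7
(row=5, col=4): c = -0.5720 + 0.3700i → escape time 8
(row=5, col=5): c = -0.3000 + 0.3700i → escape time 8

Answer: 112222
122333
233345
333448
334588
457788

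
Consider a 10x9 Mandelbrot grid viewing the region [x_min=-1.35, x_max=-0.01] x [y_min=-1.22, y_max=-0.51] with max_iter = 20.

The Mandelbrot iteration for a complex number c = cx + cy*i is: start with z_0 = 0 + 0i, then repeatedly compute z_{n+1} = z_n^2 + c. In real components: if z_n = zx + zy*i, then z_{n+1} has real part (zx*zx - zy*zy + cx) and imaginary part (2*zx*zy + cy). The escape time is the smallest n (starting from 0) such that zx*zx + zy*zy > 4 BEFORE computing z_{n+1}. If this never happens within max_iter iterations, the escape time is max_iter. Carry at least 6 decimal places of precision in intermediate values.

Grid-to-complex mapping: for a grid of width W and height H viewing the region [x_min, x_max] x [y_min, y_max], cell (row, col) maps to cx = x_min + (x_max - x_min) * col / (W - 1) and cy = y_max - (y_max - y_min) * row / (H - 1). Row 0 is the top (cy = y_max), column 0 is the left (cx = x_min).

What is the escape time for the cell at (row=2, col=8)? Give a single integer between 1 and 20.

Answer: 20

Derivation:
z_0 = 0 + 0i, c = -0.1589 + -0.6875i
Iter 1: z = -0.1589 + -0.6875i, |z|^2 = 0.4979
Iter 2: z = -0.6063 + -0.4690i, |z|^2 = 0.5876
Iter 3: z = -0.0113 + -0.1188i, |z|^2 = 0.0142
Iter 4: z = -0.1729 + -0.6848i, |z|^2 = 0.4989
Iter 5: z = -0.5980 + -0.4507i, |z|^2 = 0.5608
Iter 6: z = -0.0045 + -0.1484i, |z|^2 = 0.0221
Iter 7: z = -0.1809 + -0.6862i, |z|^2 = 0.5036
Iter 8: z = -0.5970 + -0.4392i, |z|^2 = 0.5493
Iter 9: z = 0.0046 + -0.1630i, |z|^2 = 0.0266
Iter 10: z = -0.1855 + -0.6890i, |z|^2 = 0.5091
Iter 11: z = -0.5992 + -0.4319i, |z|^2 = 0.5456
Iter 12: z = 0.0136 + -0.1698i, |z|^2 = 0.0290
Iter 13: z = -0.1876 + -0.6921i, |z|^2 = 0.5142
Iter 14: z = -0.6027 + -0.4279i, |z|^2 = 0.5464
Iter 15: z = 0.0213 + -0.1717i, |z|^2 = 0.0299
Iter 16: z = -0.1879 + -0.6948i, |z|^2 = 0.5181
Iter 17: z = -0.6064 + -0.4264i, |z|^2 = 0.5495
Iter 18: z = 0.0270 + -0.1704i, |z|^2 = 0.0298
Iter 19: z = -0.1872 + -0.6967i, |z|^2 = 0.5204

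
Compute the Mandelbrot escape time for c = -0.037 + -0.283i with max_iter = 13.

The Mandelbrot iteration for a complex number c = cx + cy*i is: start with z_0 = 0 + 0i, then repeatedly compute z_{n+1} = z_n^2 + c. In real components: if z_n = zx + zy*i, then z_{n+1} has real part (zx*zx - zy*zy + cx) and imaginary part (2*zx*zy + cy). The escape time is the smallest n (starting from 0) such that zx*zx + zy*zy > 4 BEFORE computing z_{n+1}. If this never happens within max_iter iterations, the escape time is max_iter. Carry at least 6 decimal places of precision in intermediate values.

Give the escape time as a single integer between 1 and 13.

Answer: 13

Derivation:
z_0 = 0 + 0i, c = -0.0370 + -0.2830i
Iter 1: z = -0.0370 + -0.2830i, |z|^2 = 0.0815
Iter 2: z = -0.1157 + -0.2621i, |z|^2 = 0.0821
Iter 3: z = -0.0923 + -0.2223i, |z|^2 = 0.0580
Iter 4: z = -0.0779 + -0.2420i, |z|^2 = 0.0646
Iter 5: z = -0.0895 + -0.2453i, |z|^2 = 0.0682
Iter 6: z = -0.0892 + -0.2391i, |z|^2 = 0.0651
Iter 7: z = -0.0862 + -0.2404i, |z|^2 = 0.0652
Iter 8: z = -0.0873 + -0.2416i, |z|^2 = 0.0660
Iter 9: z = -0.0877 + -0.2408i, |z|^2 = 0.0657
Iter 10: z = -0.0873 + -0.2408i, |z|^2 = 0.0656
Iter 11: z = -0.0873 + -0.2410i, |z|^2 = 0.0657
Iter 12: z = -0.0874 + -0.2409i, |z|^2 = 0.0657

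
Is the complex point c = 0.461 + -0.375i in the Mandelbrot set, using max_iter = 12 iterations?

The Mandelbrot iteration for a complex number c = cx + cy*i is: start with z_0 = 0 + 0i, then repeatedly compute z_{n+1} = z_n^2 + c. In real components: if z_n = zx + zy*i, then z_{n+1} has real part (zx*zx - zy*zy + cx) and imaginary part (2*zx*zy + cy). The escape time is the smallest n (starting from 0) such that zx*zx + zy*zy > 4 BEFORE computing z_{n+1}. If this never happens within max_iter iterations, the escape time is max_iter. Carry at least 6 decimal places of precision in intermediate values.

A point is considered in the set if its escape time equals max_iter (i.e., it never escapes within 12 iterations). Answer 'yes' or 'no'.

Answer: no

Derivation:
z_0 = 0 + 0i, c = 0.4610 + -0.3750i
Iter 1: z = 0.4610 + -0.3750i, |z|^2 = 0.3531
Iter 2: z = 0.5329 + -0.7208i, |z|^2 = 0.8035
Iter 3: z = 0.2255 + -1.1432i, |z|^2 = 1.3577
Iter 4: z = -0.7950 + -0.8906i, |z|^2 = 1.4251
Iter 5: z = 0.2999 + 1.0410i, |z|^2 = 1.1736
Iter 6: z = -0.5327 + 0.2494i, |z|^2 = 0.3459
Iter 7: z = 0.6826 + -0.6407i, |z|^2 = 0.8764
Iter 8: z = 0.5164 + -1.2496i, |z|^2 = 1.8282
Iter 9: z = -0.8338 + -1.6657i, |z|^2 = 3.4697
Iter 10: z = -1.6181 + 2.4028i, |z|^2 = 8.3918
Escaped at iteration 10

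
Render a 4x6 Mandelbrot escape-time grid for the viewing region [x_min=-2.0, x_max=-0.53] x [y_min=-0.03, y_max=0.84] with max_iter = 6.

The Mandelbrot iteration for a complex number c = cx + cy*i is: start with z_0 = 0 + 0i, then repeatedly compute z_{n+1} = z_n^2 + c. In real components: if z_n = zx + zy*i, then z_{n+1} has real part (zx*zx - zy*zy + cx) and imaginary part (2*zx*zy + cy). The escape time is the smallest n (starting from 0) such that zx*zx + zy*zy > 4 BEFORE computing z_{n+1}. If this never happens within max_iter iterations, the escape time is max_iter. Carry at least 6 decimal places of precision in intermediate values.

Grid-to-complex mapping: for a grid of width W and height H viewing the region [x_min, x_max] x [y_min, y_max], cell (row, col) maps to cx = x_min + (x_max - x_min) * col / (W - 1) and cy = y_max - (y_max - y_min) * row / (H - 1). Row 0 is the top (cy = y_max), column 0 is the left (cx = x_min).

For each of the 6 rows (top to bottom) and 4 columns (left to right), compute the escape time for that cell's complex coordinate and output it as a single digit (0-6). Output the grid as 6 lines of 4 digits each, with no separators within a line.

Answer: 1335
1346
1356
1566
1666
1666

Derivation:
(row=0, col=0): c = -2.0000 + 0.8400i → escape time 1
(row=0, col=1): c = -1.5100 + 0.8400i → escape time 3
(row=0, col=2): c = -1.0200 + 0.8400i → escape time 3
(row=0, col=3): c = -0.5300 + 0.8400i → escape time 5
(row=1, col=0): c = -2.0000 + 0.6660i → escape time 1
(row=1, col=1): c = -1.5100 + 0.6660i → escape time 3
(row=1, col=2): c = -1.0200 + 0.6660i → escape time 4
(row=1, col=3): c = -0.5300 + 0.6660i → escape time 6
(row=2, col=0): c = -2.0000 + 0.4920i → escape time 1
(row=2, col=1): c = -1.5100 + 0.4920i → escape time 3
(row=2, col=2): c = -1.0200 + 0.4920i → escape time 5
(row=2, col=3): c = -0.5300 + 0.4920i → escape time 6
(row=3, col=0): c = -2.0000 + 0.3180i → escape time 1
(row=3, col=1): c = -1.5100 + 0.3180i → escape time 5
(row=3, col=2): c = -1.0200 + 0.3180i → escape time 6
(row=3, col=3): c = -0.5300 + 0.3180i → escape time 6
(row=4, col=0): c = -2.0000 + 0.1440i → escape time 1
(row=4, col=1): c = -1.5100 + 0.1440i → escape time 6
(row=4, col=2): c = -1.0200 + 0.1440i → escape time 6
(row=4, col=3): c = -0.5300 + 0.1440i → escape time 6
(row=5, col=0): c = -2.0000 + -0.0300i → escape time 1
(row=5, col=1): c = -1.5100 + -0.0300i → escape time 6
(row=5, col=2): c = -1.0200 + -0.0300i → escape time 6
(row=5, col=3): c = -0.5300 + -0.0300i → escape time 6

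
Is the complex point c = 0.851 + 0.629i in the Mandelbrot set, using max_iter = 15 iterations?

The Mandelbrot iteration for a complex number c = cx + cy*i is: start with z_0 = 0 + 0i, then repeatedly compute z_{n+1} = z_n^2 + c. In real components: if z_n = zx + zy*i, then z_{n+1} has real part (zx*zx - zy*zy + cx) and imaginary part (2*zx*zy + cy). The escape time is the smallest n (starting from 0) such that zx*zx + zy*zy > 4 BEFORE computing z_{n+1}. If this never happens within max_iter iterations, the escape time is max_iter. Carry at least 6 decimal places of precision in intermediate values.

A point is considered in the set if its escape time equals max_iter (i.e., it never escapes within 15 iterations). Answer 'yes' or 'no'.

Answer: no

Derivation:
z_0 = 0 + 0i, c = 0.8510 + 0.6290i
Iter 1: z = 0.8510 + 0.6290i, |z|^2 = 1.1198
Iter 2: z = 1.1796 + 1.6996i, |z|^2 = 4.2799
Escaped at iteration 2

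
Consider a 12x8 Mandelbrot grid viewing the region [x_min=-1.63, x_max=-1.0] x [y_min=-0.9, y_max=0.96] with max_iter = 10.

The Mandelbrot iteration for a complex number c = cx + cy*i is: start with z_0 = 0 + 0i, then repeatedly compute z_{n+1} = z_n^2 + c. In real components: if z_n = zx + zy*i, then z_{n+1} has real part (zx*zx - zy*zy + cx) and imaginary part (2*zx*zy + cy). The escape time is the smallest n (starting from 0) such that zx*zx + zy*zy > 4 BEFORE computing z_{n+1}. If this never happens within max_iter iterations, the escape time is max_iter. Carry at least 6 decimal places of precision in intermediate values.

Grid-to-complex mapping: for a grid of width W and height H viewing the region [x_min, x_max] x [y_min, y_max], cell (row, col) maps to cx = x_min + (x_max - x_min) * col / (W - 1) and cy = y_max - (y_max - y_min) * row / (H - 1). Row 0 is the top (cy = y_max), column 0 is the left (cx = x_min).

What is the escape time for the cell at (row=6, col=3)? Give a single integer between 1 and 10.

Answer: 3

Derivation:
z_0 = 0 + 0i, c = -1.4582 + -0.6343i
Iter 1: z = -1.4582 + -0.6343i, |z|^2 = 2.5286
Iter 2: z = 0.2658 + 1.2155i, |z|^2 = 1.5481
Iter 3: z = -2.8650 + 0.0119i, |z|^2 = 8.2085
Escaped at iteration 3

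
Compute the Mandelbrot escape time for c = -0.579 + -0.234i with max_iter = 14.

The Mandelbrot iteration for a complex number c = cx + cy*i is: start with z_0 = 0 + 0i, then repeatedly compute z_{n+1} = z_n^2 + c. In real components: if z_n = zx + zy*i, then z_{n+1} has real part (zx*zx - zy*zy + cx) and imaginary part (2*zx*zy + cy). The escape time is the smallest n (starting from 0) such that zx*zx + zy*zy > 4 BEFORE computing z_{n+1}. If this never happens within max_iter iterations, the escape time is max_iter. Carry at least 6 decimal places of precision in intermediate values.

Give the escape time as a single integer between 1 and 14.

z_0 = 0 + 0i, c = -0.5790 + -0.2340i
Iter 1: z = -0.5790 + -0.2340i, |z|^2 = 0.3900
Iter 2: z = -0.2985 + 0.0370i, |z|^2 = 0.0905
Iter 3: z = -0.4913 + -0.2561i, |z|^2 = 0.3069
Iter 4: z = -0.4032 + 0.0176i, |z|^2 = 0.1629
Iter 5: z = -0.4167 + -0.2482i, |z|^2 = 0.2352
Iter 6: z = -0.4670 + -0.0272i, |z|^2 = 0.2188
Iter 7: z = -0.3617 + -0.2086i, |z|^2 = 0.1744
Iter 8: z = -0.4917 + -0.0831i, |z|^2 = 0.2487
Iter 9: z = -0.3441 + -0.1523i, |z|^2 = 0.1416
Iter 10: z = -0.4838 + -0.1292i, |z|^2 = 0.2507
Iter 11: z = -0.3616 + -0.1090i, |z|^2 = 0.1427
Iter 12: z = -0.4601 + -0.1552i, |z|^2 = 0.2358
Iter 13: z = -0.3914 + -0.0912i, |z|^2 = 0.1615

Answer: 14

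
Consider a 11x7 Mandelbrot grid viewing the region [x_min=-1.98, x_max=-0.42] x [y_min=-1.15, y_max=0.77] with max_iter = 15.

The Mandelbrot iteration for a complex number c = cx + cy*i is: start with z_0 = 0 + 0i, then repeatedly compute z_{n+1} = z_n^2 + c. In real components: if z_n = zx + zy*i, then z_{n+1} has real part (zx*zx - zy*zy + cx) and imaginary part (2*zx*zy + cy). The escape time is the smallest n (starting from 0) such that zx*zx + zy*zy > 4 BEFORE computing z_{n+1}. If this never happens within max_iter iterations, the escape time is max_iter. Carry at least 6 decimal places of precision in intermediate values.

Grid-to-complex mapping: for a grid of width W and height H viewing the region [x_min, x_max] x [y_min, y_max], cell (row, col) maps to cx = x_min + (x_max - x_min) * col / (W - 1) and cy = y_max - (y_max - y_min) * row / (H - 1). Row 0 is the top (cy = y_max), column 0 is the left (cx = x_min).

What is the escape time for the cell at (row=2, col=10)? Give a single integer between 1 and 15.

Answer: 15

Derivation:
z_0 = 0 + 0i, c = -0.4200 + 0.1300i
Iter 1: z = -0.4200 + 0.1300i, |z|^2 = 0.1933
Iter 2: z = -0.2605 + 0.0208i, |z|^2 = 0.0683
Iter 3: z = -0.3526 + 0.1192i, |z|^2 = 0.1385
Iter 4: z = -0.3099 + 0.0460i, |z|^2 = 0.0981
Iter 5: z = -0.3261 + 0.1015i, |z|^2 = 0.1166
Iter 6: z = -0.3240 + 0.0638i, |z|^2 = 0.1090
Iter 7: z = -0.3191 + 0.0887i, |z|^2 = 0.1097
Iter 8: z = -0.3260 + 0.0734i, |z|^2 = 0.1117
Iter 9: z = -0.3191 + 0.0821i, |z|^2 = 0.1086
Iter 10: z = -0.3249 + 0.0776i, |z|^2 = 0.1116
Iter 11: z = -0.3204 + 0.0796i, |z|^2 = 0.1090
Iter 12: z = -0.3236 + 0.0790i, |z|^2 = 0.1110
Iter 13: z = -0.3215 + 0.0789i, |z|^2 = 0.1096
Iter 14: z = -0.3229 + 0.0793i, |z|^2 = 0.1105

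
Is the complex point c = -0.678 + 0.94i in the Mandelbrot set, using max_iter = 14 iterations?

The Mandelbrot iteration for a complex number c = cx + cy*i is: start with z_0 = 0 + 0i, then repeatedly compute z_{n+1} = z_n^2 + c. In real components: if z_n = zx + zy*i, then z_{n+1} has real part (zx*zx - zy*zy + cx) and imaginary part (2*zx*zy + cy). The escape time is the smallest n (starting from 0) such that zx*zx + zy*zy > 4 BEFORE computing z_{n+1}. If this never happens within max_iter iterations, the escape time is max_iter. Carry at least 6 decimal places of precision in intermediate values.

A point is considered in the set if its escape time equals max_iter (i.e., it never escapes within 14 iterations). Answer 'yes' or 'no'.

z_0 = 0 + 0i, c = -0.6780 + 0.9400i
Iter 1: z = -0.6780 + 0.9400i, |z|^2 = 1.3433
Iter 2: z = -1.1019 + -0.3346i, |z|^2 = 1.3262
Iter 3: z = 0.4242 + 1.6775i, |z|^2 = 2.9939
Iter 4: z = -3.3120 + 2.3633i, |z|^2 = 16.5545
Escaped at iteration 4

Answer: no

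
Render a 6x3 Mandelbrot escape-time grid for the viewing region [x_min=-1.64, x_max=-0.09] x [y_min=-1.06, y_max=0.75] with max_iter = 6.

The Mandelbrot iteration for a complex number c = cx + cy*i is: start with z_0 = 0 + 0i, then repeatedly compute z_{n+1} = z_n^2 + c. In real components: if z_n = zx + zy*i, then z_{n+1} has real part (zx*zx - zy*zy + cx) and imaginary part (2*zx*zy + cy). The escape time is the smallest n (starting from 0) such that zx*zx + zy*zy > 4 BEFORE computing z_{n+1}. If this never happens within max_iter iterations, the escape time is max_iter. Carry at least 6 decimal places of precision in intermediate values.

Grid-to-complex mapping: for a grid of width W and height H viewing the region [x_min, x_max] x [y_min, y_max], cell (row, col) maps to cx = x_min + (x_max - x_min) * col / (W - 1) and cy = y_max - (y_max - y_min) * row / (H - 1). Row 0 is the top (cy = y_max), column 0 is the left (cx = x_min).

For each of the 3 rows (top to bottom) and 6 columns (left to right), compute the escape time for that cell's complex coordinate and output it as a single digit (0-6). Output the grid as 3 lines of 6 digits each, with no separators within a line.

(row=0, col=0): c = -1.6400 + 0.7500i → escape time 3
(row=0, col=1): c = -1.3300 + 0.7500i → escape time 3
(row=0, col=2): c = -1.0200 + 0.7500i → escape time 3
(row=0, col=3): c = -0.7100 + 0.7500i → escape time 4
(row=0, col=4): c = -0.4000 + 0.7500i → escape time 6
(row=0, col=5): c = -0.0900 + 0.7500i → escape time 6
(row=1, col=0): c = -1.6400 + -0.1550i → escape time 5
(row=1, col=1): c = -1.3300 + -0.1550i → escape time 6
(row=1, col=2): c = -1.0200 + -0.1550i → escape time 6
(row=1, col=3): c = -0.7100 + -0.1550i → escape time 6
(row=1, col=4): c = -0.4000 + -0.1550i → escape time 6
(row=1, col=5): c = -0.0900 + -0.1550i → escape time 6
(row=2, col=0): c = -1.6400 + -1.0600i → escape time 2
(row=2, col=1): c = -1.3300 + -1.0600i → escape time 3
(row=2, col=2): c = -1.0200 + -1.0600i → escape time 3
(row=2, col=3): c = -0.7100 + -1.0600i → escape time 3
(row=2, col=4): c = -0.4000 + -1.0600i → escape time 4
(row=2, col=5): c = -0.0900 + -1.0600i → escape time 6

Answer: 333466
566666
233346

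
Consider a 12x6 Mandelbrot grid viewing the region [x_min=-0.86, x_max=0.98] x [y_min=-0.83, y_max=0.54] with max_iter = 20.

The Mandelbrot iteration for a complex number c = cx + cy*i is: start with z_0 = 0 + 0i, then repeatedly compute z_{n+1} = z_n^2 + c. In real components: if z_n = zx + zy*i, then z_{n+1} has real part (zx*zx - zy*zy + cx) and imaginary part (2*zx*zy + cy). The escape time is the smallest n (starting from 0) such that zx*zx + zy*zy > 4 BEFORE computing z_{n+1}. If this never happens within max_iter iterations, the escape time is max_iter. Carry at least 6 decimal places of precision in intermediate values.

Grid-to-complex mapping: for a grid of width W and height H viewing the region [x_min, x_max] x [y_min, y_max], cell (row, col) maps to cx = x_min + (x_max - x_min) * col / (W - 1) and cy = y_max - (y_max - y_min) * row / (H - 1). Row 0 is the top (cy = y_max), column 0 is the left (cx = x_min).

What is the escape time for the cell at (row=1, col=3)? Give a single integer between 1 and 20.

Answer: 20

Derivation:
z_0 = 0 + 0i, c = -0.3582 + 0.2660i
Iter 1: z = -0.3582 + 0.2660i, |z|^2 = 0.1991
Iter 2: z = -0.3006 + 0.0754i, |z|^2 = 0.0961
Iter 3: z = -0.2735 + 0.2206i, |z|^2 = 0.1235
Iter 4: z = -0.3321 + 0.1453i, |z|^2 = 0.1314
Iter 5: z = -0.2690 + 0.1695i, |z|^2 = 0.1011
Iter 6: z = -0.3145 + 0.1748i, |z|^2 = 0.1295
Iter 7: z = -0.2898 + 0.1560i, |z|^2 = 0.1083
Iter 8: z = -0.2985 + 0.1756i, |z|^2 = 0.1199
Iter 9: z = -0.2999 + 0.1612i, |z|^2 = 0.1159
Iter 10: z = -0.2942 + 0.1693i, |z|^2 = 0.1152
Iter 11: z = -0.3003 + 0.1664i, |z|^2 = 0.1178
Iter 12: z = -0.2957 + 0.1661i, |z|^2 = 0.1150
Iter 13: z = -0.2983 + 0.1678i, |z|^2 = 0.1172
Iter 14: z = -0.2973 + 0.1659i, |z|^2 = 0.1159
Iter 15: z = -0.2973 + 0.1674i, |z|^2 = 0.1164
Iter 16: z = -0.2978 + 0.1665i, |z|^2 = 0.1164
Iter 17: z = -0.2972 + 0.1668i, |z|^2 = 0.1162
Iter 18: z = -0.2977 + 0.1668i, |z|^2 = 0.1164
Iter 19: z = -0.2974 + 0.1667i, |z|^2 = 0.1162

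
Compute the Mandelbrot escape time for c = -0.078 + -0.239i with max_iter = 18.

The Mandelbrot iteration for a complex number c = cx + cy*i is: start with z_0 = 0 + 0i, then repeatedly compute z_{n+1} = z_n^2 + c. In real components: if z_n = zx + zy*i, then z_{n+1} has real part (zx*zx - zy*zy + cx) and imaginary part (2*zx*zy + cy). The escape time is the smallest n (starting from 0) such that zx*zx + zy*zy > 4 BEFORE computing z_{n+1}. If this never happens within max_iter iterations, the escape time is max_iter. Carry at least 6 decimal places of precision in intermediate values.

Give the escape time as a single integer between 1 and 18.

Answer: 18

Derivation:
z_0 = 0 + 0i, c = -0.0780 + -0.2390i
Iter 1: z = -0.0780 + -0.2390i, |z|^2 = 0.0632
Iter 2: z = -0.1290 + -0.2017i, |z|^2 = 0.0573
Iter 3: z = -0.1020 + -0.1869i, |z|^2 = 0.0454
Iter 4: z = -0.1025 + -0.2008i, |z|^2 = 0.0509
Iter 5: z = -0.1078 + -0.1978i, |z|^2 = 0.0508
Iter 6: z = -0.1055 + -0.1963i, |z|^2 = 0.0497
Iter 7: z = -0.1054 + -0.1976i, |z|^2 = 0.0501
Iter 8: z = -0.1059 + -0.1973i, |z|^2 = 0.0502
Iter 9: z = -0.1057 + -0.1972i, |z|^2 = 0.0501
Iter 10: z = -0.1057 + -0.1973i, |z|^2 = 0.0501
Iter 11: z = -0.1058 + -0.1973i, |z|^2 = 0.0501
Iter 12: z = -0.1057 + -0.1973i, |z|^2 = 0.0501
Iter 13: z = -0.1057 + -0.1973i, |z|^2 = 0.0501
Iter 14: z = -0.1057 + -0.1973i, |z|^2 = 0.0501
Iter 15: z = -0.1057 + -0.1973i, |z|^2 = 0.0501
Iter 16: z = -0.1057 + -0.1973i, |z|^2 = 0.0501
Iter 17: z = -0.1057 + -0.1973i, |z|^2 = 0.0501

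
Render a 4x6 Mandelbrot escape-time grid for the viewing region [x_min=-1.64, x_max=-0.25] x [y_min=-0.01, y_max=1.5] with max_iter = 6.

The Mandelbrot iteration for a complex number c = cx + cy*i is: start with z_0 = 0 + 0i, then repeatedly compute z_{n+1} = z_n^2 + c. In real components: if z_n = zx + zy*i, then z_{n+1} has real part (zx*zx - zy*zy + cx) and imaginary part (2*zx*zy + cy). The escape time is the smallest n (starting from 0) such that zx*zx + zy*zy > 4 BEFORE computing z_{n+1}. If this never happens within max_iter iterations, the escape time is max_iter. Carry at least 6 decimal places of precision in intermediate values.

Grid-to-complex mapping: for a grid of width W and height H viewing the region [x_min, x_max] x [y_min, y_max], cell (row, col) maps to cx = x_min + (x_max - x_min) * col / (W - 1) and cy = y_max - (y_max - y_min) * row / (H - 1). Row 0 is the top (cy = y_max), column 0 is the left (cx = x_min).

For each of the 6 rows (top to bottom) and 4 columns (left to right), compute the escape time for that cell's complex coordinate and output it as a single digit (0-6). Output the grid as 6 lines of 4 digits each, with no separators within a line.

Answer: 1222
1233
2346
3466
4666
6666

Derivation:
(row=0, col=0): c = -1.6400 + 1.5000i → escape time 1
(row=0, col=1): c = -1.1767 + 1.5000i → escape time 2
(row=0, col=2): c = -0.7133 + 1.5000i → escape time 2
(row=0, col=3): c = -0.2500 + 1.5000i → escape time 2
(row=1, col=0): c = -1.6400 + 1.1980i → escape time 1
(row=1, col=1): c = -1.1767 + 1.1980i → escape time 2
(row=1, col=2): c = -0.7133 + 1.1980i → escape time 3
(row=1, col=3): c = -0.2500 + 1.1980i → escape time 3
(row=2, col=0): c = -1.6400 + 0.8960i → escape time 2
(row=2, col=1): c = -1.1767 + 0.8960i → escape time 3
(row=2, col=2): c = -0.7133 + 0.8960i → escape time 4
(row=2, col=3): c = -0.2500 + 0.8960i → escape time 6
(row=3, col=0): c = -1.6400 + 0.5940i → escape time 3
(row=3, col=1): c = -1.1767 + 0.5940i → escape time 4
(row=3, col=2): c = -0.7133 + 0.5940i → escape time 6
(row=3, col=3): c = -0.2500 + 0.5940i → escape time 6
(row=4, col=0): c = -1.6400 + 0.2920i → escape time 4
(row=4, col=1): c = -1.1767 + 0.2920i → escape time 6
(row=4, col=2): c = -0.7133 + 0.2920i → escape time 6
(row=4, col=3): c = -0.2500 + 0.2920i → escape time 6
(row=5, col=0): c = -1.6400 + -0.0100i → escape time 6
(row=5, col=1): c = -1.1767 + -0.0100i → escape time 6
(row=5, col=2): c = -0.7133 + -0.0100i → escape time 6
(row=5, col=3): c = -0.2500 + -0.0100i → escape time 6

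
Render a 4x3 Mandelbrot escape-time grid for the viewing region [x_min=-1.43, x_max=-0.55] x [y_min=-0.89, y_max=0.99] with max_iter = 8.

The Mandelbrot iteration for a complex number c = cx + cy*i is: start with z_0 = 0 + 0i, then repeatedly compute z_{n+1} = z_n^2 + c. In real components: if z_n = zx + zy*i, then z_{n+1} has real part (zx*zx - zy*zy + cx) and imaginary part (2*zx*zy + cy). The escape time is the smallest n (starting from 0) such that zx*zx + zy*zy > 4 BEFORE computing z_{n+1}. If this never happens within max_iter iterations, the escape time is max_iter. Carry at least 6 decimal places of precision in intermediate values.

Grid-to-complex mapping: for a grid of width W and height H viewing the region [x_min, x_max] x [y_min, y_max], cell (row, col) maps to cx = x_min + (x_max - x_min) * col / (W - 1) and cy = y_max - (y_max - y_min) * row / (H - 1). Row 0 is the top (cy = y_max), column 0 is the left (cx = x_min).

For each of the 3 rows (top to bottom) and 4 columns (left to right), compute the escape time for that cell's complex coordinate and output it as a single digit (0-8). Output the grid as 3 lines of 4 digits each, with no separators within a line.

(row=0, col=0): c = -1.4300 + 0.9900i → escape time 3
(row=0, col=1): c = -1.1367 + 0.9900i → escape time 3
(row=0, col=2): c = -0.8433 + 0.9900i → escape time 3
(row=0, col=3): c = -0.5500 + 0.9900i → escape time 4
(row=1, col=0): c = -1.4300 + 0.0500i → escape time 8
(row=1, col=1): c = -1.1367 + 0.0500i → escape time 8
(row=1, col=2): c = -0.8433 + 0.0500i → escape time 8
(row=1, col=3): c = -0.5500 + 0.0500i → escape time 8
(row=2, col=0): c = -1.4300 + -0.8900i → escape time 3
(row=2, col=1): c = -1.1367 + -0.8900i → escape time 3
(row=2, col=2): c = -0.8433 + -0.8900i → escape time 3
(row=2, col=3): c = -0.5500 + -0.8900i → escape time 4

Answer: 3334
8888
3334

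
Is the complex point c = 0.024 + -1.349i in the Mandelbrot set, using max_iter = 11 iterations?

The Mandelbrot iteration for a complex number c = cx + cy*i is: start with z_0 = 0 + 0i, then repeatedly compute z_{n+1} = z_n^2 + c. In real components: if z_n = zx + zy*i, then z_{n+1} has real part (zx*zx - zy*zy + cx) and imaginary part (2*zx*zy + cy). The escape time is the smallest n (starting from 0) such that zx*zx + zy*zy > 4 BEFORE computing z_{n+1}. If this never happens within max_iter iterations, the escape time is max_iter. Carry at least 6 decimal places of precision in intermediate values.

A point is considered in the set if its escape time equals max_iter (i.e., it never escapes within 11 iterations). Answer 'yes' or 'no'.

z_0 = 0 + 0i, c = 0.0240 + -1.3490i
Iter 1: z = 0.0240 + -1.3490i, |z|^2 = 1.8204
Iter 2: z = -1.7952 + -1.4138i, |z|^2 = 5.2215
Escaped at iteration 2

Answer: no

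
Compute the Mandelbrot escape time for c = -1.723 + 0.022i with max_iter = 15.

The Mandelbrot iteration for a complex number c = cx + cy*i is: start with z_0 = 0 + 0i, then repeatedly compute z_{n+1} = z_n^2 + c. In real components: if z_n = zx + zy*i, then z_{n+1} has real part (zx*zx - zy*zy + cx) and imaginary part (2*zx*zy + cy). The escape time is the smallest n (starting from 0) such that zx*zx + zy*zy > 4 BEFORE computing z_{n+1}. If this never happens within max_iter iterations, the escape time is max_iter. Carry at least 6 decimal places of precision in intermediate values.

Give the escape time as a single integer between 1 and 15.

z_0 = 0 + 0i, c = -1.7230 + 0.0220i
Iter 1: z = -1.7230 + 0.0220i, |z|^2 = 2.9692
Iter 2: z = 1.2452 + -0.0538i, |z|^2 = 1.5535
Iter 3: z = -0.1753 + -0.1120i, |z|^2 = 0.0433
Iter 4: z = -1.7048 + 0.0613i, |z|^2 = 2.9102
Iter 5: z = 1.1797 + -0.1869i, |z|^2 = 1.4266
Iter 6: z = -0.3662 + -0.4190i, |z|^2 = 0.3097
Iter 7: z = -1.7644 + 0.3289i, |z|^2 = 3.2212
Iter 8: z = 1.2819 + -1.1385i, |z|^2 = 2.9395
Iter 9: z = -1.3760 + -2.8970i, |z|^2 = 10.2858
Escaped at iteration 9

Answer: 9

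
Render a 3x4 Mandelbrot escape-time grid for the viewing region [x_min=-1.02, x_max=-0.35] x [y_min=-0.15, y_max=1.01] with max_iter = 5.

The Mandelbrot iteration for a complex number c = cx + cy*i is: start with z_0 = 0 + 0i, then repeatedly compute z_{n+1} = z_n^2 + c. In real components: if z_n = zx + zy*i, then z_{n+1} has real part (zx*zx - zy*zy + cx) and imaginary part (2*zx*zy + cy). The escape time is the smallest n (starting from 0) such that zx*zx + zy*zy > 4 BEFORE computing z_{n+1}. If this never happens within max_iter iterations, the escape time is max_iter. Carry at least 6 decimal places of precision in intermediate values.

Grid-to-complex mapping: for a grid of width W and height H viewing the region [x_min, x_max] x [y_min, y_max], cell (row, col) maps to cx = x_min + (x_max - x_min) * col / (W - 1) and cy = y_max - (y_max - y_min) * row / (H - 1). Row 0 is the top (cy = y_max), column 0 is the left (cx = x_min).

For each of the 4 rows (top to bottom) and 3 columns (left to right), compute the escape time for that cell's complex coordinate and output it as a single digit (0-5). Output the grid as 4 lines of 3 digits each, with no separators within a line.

(row=0, col=0): c = -1.0200 + 1.0100i → escape time 3
(row=0, col=1): c = -0.6850 + 1.0100i → escape time 3
(row=0, col=2): c = -0.3500 + 1.0100i → escape time 5
(row=1, col=0): c = -1.0200 + 0.6233i → escape time 4
(row=1, col=1): c = -0.6850 + 0.6233i → escape time 5
(row=1, col=2): c = -0.3500 + 0.6233i → escape time 5
(row=2, col=0): c = -1.0200 + 0.2367i → escape time 5
(row=2, col=1): c = -0.6850 + 0.2367i → escape time 5
(row=2, col=2): c = -0.3500 + 0.2367i → escape time 5
(row=3, col=0): c = -1.0200 + -0.1500i → escape time 5
(row=3, col=1): c = -0.6850 + -0.1500i → escape time 5
(row=3, col=2): c = -0.3500 + -0.1500i → escape time 5

Answer: 335
455
555
555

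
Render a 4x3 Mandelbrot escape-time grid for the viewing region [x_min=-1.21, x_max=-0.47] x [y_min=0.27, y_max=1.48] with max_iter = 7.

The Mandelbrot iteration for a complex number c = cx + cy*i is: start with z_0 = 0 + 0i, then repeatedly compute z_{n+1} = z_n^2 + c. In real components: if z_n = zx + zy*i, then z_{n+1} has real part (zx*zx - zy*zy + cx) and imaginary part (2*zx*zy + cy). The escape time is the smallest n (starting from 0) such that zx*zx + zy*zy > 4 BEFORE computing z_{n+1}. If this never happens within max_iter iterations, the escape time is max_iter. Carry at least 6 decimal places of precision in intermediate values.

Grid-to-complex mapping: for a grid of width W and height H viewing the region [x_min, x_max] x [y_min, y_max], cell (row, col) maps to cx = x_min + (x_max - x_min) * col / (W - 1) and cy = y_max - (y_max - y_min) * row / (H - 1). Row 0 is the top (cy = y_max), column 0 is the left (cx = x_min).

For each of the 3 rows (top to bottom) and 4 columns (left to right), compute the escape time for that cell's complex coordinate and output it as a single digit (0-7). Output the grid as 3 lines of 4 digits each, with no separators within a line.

(row=0, col=0): c = -1.2100 + 1.4800i → escape time 2
(row=0, col=1): c = -0.9633 + 1.4800i → escape time 2
(row=0, col=2): c = -0.7167 + 1.4800i → escape time 2
(row=0, col=3): c = -0.4700 + 1.4800i → escape time 2
(row=1, col=0): c = -1.2100 + 0.8750i → escape time 3
(row=1, col=1): c = -0.9633 + 0.8750i → escape time 3
(row=1, col=2): c = -0.7167 + 0.8750i → escape time 4
(row=1, col=3): c = -0.4700 + 0.8750i → escape time 5
(row=2, col=0): c = -1.2100 + 0.2700i → escape time 7
(row=2, col=1): c = -0.9633 + 0.2700i → escape time 7
(row=2, col=2): c = -0.7167 + 0.2700i → escape time 7
(row=2, col=3): c = -0.4700 + 0.2700i → escape time 7

Answer: 2222
3345
7777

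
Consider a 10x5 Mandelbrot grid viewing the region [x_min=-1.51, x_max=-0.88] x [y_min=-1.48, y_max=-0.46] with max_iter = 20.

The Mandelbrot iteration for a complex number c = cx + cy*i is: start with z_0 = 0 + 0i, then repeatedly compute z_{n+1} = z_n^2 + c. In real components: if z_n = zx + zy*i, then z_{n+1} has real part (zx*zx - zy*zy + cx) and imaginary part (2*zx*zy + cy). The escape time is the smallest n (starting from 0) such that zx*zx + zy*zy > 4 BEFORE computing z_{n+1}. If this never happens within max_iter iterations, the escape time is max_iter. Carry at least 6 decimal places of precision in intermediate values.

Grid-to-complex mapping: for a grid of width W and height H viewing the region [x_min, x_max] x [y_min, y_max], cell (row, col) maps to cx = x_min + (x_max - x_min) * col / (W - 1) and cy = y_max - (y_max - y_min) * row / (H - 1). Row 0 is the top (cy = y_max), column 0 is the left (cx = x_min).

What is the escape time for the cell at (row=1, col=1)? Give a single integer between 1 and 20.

Answer: 3

Derivation:
z_0 = 0 + 0i, c = -1.4400 + -0.7150i
Iter 1: z = -1.4400 + -0.7150i, |z|^2 = 2.5848
Iter 2: z = 0.1224 + 1.3442i, |z|^2 = 1.8218
Iter 3: z = -3.2319 + -0.3860i, |z|^2 = 10.5942
Escaped at iteration 3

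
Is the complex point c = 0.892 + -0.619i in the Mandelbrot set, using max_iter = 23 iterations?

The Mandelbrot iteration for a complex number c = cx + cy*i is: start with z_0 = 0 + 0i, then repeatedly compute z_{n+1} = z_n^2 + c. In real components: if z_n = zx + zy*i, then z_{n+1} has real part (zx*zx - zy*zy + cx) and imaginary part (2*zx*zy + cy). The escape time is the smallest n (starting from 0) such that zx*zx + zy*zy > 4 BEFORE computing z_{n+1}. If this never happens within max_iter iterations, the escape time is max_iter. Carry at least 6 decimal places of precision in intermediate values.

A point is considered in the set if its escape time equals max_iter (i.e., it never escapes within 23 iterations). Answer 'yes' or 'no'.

z_0 = 0 + 0i, c = 0.8920 + -0.6190i
Iter 1: z = 0.8920 + -0.6190i, |z|^2 = 1.1788
Iter 2: z = 1.3045 + -1.7233i, |z|^2 = 4.6715
Escaped at iteration 2

Answer: no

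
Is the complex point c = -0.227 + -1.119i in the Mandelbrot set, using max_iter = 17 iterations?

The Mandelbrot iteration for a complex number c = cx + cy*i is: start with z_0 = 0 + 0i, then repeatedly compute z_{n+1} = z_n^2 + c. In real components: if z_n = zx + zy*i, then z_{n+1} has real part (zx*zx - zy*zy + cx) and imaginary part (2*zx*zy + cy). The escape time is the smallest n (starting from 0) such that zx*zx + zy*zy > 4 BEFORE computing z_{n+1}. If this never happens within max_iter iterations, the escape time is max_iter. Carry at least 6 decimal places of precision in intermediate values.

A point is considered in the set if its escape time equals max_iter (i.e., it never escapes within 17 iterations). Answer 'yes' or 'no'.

Answer: no

Derivation:
z_0 = 0 + 0i, c = -0.2270 + -1.1190i
Iter 1: z = -0.2270 + -1.1190i, |z|^2 = 1.3037
Iter 2: z = -1.4276 + -0.6110i, |z|^2 = 2.4114
Iter 3: z = 1.4378 + 0.6255i, |z|^2 = 2.4586
Iter 4: z = 1.4492 + 0.6797i, |z|^2 = 2.5621
Iter 5: z = 1.4110 + 0.8510i, |z|^2 = 2.7153
Iter 6: z = 1.0397 + 1.2827i, |z|^2 = 2.7263
Iter 7: z = -0.7912 + 1.5483i, |z|^2 = 3.0233
Iter 8: z = -1.9982 + -3.5691i, |z|^2 = 16.7315
Escaped at iteration 8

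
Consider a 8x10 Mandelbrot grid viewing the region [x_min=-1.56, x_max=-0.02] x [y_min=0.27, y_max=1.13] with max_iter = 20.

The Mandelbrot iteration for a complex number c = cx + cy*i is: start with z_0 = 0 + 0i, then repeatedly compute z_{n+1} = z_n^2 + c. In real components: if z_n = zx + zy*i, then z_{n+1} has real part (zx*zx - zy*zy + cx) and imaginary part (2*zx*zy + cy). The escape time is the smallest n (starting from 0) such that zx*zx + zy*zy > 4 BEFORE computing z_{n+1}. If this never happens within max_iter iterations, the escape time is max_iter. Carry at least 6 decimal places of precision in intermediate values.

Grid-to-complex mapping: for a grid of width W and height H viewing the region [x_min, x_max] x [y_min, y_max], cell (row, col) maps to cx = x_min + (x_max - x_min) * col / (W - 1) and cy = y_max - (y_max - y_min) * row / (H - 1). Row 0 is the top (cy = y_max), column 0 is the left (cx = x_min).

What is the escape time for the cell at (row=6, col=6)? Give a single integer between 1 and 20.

z_0 = 0 + 0i, c = -0.2400 + 0.5567i
Iter 1: z = -0.2400 + 0.5567i, |z|^2 = 0.3675
Iter 2: z = -0.4923 + 0.2895i, |z|^2 = 0.3261
Iter 3: z = -0.0815 + 0.2717i, |z|^2 = 0.0804
Iter 4: z = -0.3072 + 0.5124i, |z|^2 = 0.3569
Iter 5: z = -0.4082 + 0.2419i, |z|^2 = 0.2251
Iter 6: z = -0.1319 + 0.3592i, |z|^2 = 0.1464
Iter 7: z = -0.3516 + 0.4619i, |z|^2 = 0.3370
Iter 8: z = -0.3297 + 0.2318i, |z|^2 = 0.1625
Iter 9: z = -0.1850 + 0.4038i, |z|^2 = 0.1973
Iter 10: z = -0.3688 + 0.4073i, |z|^2 = 0.3019
Iter 11: z = -0.2698 + 0.2563i, |z|^2 = 0.1385
Iter 12: z = -0.2329 + 0.4184i, |z|^2 = 0.2293
Iter 13: z = -0.3608 + 0.3618i, |z|^2 = 0.2611
Iter 14: z = -0.2407 + 0.2956i, |z|^2 = 0.1453
Iter 15: z = -0.2694 + 0.4144i, |z|^2 = 0.2443
Iter 16: z = -0.3391 + 0.3334i, |z|^2 = 0.2262
Iter 17: z = -0.2362 + 0.3305i, |z|^2 = 0.1650
Iter 18: z = -0.2935 + 0.4005i, |z|^2 = 0.2466
Iter 19: z = -0.3143 + 0.3216i, |z|^2 = 0.2022

Answer: 20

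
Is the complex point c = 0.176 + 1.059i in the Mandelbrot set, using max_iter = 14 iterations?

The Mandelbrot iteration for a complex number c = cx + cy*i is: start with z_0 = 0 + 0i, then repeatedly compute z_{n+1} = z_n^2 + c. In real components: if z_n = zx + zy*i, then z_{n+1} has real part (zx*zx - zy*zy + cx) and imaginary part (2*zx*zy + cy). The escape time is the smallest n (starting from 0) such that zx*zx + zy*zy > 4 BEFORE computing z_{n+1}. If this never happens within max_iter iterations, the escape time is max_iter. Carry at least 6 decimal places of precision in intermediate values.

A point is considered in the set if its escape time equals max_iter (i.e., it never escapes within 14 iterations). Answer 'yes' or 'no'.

z_0 = 0 + 0i, c = 0.1760 + 1.0590i
Iter 1: z = 0.1760 + 1.0590i, |z|^2 = 1.1525
Iter 2: z = -0.9145 + 1.4318i, |z|^2 = 2.8863
Iter 3: z = -1.0376 + -1.5597i, |z|^2 = 3.5094
Iter 4: z = -1.1800 + 4.2959i, |z|^2 = 19.8468
Escaped at iteration 4

Answer: no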